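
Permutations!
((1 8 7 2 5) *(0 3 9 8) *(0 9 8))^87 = ((0 3 8 7 2 5 1 9))^87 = (0 9 1 5 2 7 8 3)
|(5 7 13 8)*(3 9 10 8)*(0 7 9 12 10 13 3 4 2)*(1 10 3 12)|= 12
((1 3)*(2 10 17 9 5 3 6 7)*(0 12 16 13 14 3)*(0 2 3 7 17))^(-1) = (0 10 2 5 9 17 6 1 3 7 14 13 16 12)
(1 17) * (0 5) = [5, 17, 2, 3, 4, 0, 6, 7, 8, 9, 10, 11, 12, 13, 14, 15, 16, 1] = (0 5)(1 17)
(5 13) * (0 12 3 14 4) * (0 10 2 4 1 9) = (0 12 3 14 1 9)(2 4 10)(5 13) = [12, 9, 4, 14, 10, 13, 6, 7, 8, 0, 2, 11, 3, 5, 1]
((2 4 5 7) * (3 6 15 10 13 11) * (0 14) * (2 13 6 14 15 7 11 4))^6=((0 15 10 6 7 13 4 5 11 3 14))^6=(0 4 15 5 10 11 6 3 7 14 13)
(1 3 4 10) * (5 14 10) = (1 3 4 5 14 10) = [0, 3, 2, 4, 5, 14, 6, 7, 8, 9, 1, 11, 12, 13, 10]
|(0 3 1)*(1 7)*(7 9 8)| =6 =|(0 3 9 8 7 1)|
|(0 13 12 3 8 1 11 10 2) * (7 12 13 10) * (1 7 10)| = |(13)(0 1 11 10 2)(3 8 7 12)| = 20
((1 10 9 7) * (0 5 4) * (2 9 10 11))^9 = (1 7 9 2 11)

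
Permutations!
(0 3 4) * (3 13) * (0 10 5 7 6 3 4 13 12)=(0 12)(3 13 4 10 5 7 6)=[12, 1, 2, 13, 10, 7, 3, 6, 8, 9, 5, 11, 0, 4]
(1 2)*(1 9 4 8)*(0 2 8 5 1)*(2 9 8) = (0 9 4 5 1 2 8) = [9, 2, 8, 3, 5, 1, 6, 7, 0, 4]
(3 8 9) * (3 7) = (3 8 9 7) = [0, 1, 2, 8, 4, 5, 6, 3, 9, 7]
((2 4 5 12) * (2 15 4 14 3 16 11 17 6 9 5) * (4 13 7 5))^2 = ((2 14 3 16 11 17 6 9 4)(5 12 15 13 7))^2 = (2 3 11 6 4 14 16 17 9)(5 15 7 12 13)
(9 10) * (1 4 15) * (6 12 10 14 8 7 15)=(1 4 6 12 10 9 14 8 7 15)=[0, 4, 2, 3, 6, 5, 12, 15, 7, 14, 9, 11, 10, 13, 8, 1]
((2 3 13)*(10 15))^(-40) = ((2 3 13)(10 15))^(-40) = (15)(2 13 3)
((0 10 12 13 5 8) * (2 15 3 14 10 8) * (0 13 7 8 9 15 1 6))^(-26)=(0 15 14 12 8 5 1)(2 6 9 3 10 7 13)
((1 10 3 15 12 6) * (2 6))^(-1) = (1 6 2 12 15 3 10)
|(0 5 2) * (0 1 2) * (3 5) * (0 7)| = 4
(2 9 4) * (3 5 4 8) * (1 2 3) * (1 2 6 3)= [0, 6, 9, 5, 1, 4, 3, 7, 2, 8]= (1 6 3 5 4)(2 9 8)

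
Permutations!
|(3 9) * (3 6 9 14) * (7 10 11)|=6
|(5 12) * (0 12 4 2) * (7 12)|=|(0 7 12 5 4 2)|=6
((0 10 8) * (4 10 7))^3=(0 10 7 8 4)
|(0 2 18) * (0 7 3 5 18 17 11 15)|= |(0 2 17 11 15)(3 5 18 7)|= 20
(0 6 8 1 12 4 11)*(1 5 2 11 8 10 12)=(0 6 10 12 4 8 5 2 11)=[6, 1, 11, 3, 8, 2, 10, 7, 5, 9, 12, 0, 4]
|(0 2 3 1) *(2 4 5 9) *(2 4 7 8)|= 6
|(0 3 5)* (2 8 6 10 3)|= 7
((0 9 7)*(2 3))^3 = (9)(2 3)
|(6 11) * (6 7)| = 3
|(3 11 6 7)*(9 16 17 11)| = |(3 9 16 17 11 6 7)| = 7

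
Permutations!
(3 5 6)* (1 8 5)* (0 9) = (0 9)(1 8 5 6 3) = [9, 8, 2, 1, 4, 6, 3, 7, 5, 0]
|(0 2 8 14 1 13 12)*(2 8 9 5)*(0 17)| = 21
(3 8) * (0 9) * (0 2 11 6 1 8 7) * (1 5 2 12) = (0 9 12 1 8 3 7)(2 11 6 5) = [9, 8, 11, 7, 4, 2, 5, 0, 3, 12, 10, 6, 1]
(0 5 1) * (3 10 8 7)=(0 5 1)(3 10 8 7)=[5, 0, 2, 10, 4, 1, 6, 3, 7, 9, 8]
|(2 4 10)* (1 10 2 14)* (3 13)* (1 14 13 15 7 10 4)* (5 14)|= 30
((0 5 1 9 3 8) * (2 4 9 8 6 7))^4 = (2 6 9)(3 4 7)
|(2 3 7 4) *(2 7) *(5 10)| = 2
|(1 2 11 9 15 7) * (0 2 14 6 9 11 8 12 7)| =10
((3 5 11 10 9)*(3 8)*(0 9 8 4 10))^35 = ((0 9 4 10 8 3 5 11))^35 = (0 10 5 9 8 11 4 3)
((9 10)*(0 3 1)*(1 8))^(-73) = ((0 3 8 1)(9 10))^(-73) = (0 1 8 3)(9 10)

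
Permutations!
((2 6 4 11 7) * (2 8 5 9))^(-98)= (2 5 7 4)(6 9 8 11)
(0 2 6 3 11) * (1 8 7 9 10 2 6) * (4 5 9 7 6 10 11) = [10, 8, 1, 4, 5, 9, 3, 7, 6, 11, 2, 0] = (0 10 2 1 8 6 3 4 5 9 11)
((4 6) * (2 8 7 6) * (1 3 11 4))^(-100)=((1 3 11 4 2 8 7 6))^(-100)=(1 2)(3 8)(4 6)(7 11)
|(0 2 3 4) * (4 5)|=5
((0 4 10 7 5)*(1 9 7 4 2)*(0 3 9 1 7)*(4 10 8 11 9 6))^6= (0 4 7 11 3)(2 8 5 9 6)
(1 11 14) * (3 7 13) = (1 11 14)(3 7 13) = [0, 11, 2, 7, 4, 5, 6, 13, 8, 9, 10, 14, 12, 3, 1]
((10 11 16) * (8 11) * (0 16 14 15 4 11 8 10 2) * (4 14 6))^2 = (0 2 16)(4 6 11)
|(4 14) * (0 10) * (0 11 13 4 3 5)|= 8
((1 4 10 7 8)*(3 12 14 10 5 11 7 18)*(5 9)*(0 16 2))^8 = (0 2 16)(1 4 9 5 11 7 8)(3 10 12 18 14)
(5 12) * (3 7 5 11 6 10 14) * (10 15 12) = (3 7 5 10 14)(6 15 12 11) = [0, 1, 2, 7, 4, 10, 15, 5, 8, 9, 14, 6, 11, 13, 3, 12]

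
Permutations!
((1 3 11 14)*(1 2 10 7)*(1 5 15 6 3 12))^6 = (2 3 5)(6 7 14)(10 11 15)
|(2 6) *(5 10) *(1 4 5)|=4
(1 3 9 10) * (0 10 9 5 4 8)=(0 10 1 3 5 4 8)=[10, 3, 2, 5, 8, 4, 6, 7, 0, 9, 1]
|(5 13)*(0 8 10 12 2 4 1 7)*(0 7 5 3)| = 10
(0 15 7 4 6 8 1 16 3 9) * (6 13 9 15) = (0 6 8 1 16 3 15 7 4 13 9) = [6, 16, 2, 15, 13, 5, 8, 4, 1, 0, 10, 11, 12, 9, 14, 7, 3]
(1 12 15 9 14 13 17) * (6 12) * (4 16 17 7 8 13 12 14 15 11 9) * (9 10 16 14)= [0, 6, 2, 3, 14, 5, 9, 8, 13, 15, 16, 10, 11, 7, 12, 4, 17, 1]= (1 6 9 15 4 14 12 11 10 16 17)(7 8 13)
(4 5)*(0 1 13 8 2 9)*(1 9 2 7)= (0 9)(1 13 8 7)(4 5)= [9, 13, 2, 3, 5, 4, 6, 1, 7, 0, 10, 11, 12, 8]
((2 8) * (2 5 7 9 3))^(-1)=(2 3 9 7 5 8)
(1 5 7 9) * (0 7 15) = (0 7 9 1 5 15) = [7, 5, 2, 3, 4, 15, 6, 9, 8, 1, 10, 11, 12, 13, 14, 0]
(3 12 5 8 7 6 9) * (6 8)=(3 12 5 6 9)(7 8)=[0, 1, 2, 12, 4, 6, 9, 8, 7, 3, 10, 11, 5]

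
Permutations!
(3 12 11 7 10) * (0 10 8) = (0 10 3 12 11 7 8) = [10, 1, 2, 12, 4, 5, 6, 8, 0, 9, 3, 7, 11]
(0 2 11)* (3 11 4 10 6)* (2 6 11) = (0 6 3 2 4 10 11) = [6, 1, 4, 2, 10, 5, 3, 7, 8, 9, 11, 0]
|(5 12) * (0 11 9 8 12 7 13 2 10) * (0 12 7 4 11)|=10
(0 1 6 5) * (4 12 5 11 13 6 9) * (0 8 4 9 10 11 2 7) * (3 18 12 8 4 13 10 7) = (0 1 7)(2 3 18 12 5 4 8 13 6)(10 11) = [1, 7, 3, 18, 8, 4, 2, 0, 13, 9, 11, 10, 5, 6, 14, 15, 16, 17, 12]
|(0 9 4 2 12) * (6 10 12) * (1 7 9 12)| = 14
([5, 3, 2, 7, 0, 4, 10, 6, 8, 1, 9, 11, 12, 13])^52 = (13)(0 5 4)(1 10 7)(3 9 6)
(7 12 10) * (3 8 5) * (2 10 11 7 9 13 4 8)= (2 10 9 13 4 8 5 3)(7 12 11)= [0, 1, 10, 2, 8, 3, 6, 12, 5, 13, 9, 7, 11, 4]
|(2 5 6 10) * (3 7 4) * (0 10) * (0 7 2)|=|(0 10)(2 5 6 7 4 3)|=6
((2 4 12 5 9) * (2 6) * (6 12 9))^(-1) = ((2 4 9 12 5 6))^(-1) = (2 6 5 12 9 4)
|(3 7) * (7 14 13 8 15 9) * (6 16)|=14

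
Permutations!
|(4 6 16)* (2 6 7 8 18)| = 7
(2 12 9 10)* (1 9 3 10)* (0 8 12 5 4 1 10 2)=(0 8 12 3 2 5 4 1 9 10)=[8, 9, 5, 2, 1, 4, 6, 7, 12, 10, 0, 11, 3]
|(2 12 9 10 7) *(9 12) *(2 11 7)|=|(12)(2 9 10)(7 11)|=6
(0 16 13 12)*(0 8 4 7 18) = (0 16 13 12 8 4 7 18) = [16, 1, 2, 3, 7, 5, 6, 18, 4, 9, 10, 11, 8, 12, 14, 15, 13, 17, 0]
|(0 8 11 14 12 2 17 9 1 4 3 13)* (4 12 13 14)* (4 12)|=12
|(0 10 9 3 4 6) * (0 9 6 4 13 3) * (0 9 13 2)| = |(0 10 6 13 3 2)| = 6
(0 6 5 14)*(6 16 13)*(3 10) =(0 16 13 6 5 14)(3 10) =[16, 1, 2, 10, 4, 14, 5, 7, 8, 9, 3, 11, 12, 6, 0, 15, 13]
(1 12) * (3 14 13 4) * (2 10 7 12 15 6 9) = (1 15 6 9 2 10 7 12)(3 14 13 4) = [0, 15, 10, 14, 3, 5, 9, 12, 8, 2, 7, 11, 1, 4, 13, 6]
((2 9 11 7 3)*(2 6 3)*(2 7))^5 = ((2 9 11)(3 6))^5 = (2 11 9)(3 6)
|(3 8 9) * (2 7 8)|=5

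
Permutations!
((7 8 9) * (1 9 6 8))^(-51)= ((1 9 7)(6 8))^(-51)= (9)(6 8)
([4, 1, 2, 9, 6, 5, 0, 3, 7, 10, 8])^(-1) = [6, 1, 2, 7, 0, 5, 4, 8, 10, 3, 9]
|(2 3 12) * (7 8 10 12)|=6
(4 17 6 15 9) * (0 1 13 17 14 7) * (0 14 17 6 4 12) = (0 1 13 6 15 9 12)(4 17)(7 14) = [1, 13, 2, 3, 17, 5, 15, 14, 8, 12, 10, 11, 0, 6, 7, 9, 16, 4]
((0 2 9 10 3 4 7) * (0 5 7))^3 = (0 10)(2 3)(4 9)(5 7)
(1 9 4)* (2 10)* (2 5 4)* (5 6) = (1 9 2 10 6 5 4) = [0, 9, 10, 3, 1, 4, 5, 7, 8, 2, 6]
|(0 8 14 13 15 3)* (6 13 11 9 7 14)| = 12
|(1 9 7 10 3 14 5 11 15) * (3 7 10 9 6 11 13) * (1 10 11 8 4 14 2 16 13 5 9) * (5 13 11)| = 15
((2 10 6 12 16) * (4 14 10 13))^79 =((2 13 4 14 10 6 12 16))^79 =(2 16 12 6 10 14 4 13)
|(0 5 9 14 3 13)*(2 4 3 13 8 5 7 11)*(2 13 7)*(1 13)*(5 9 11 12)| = |(0 2 4 3 8 9 14 7 12 5 11 1 13)| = 13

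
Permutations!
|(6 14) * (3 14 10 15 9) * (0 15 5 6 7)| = |(0 15 9 3 14 7)(5 6 10)| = 6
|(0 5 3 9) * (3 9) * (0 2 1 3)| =6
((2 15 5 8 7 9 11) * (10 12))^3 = (2 8 11 5 9 15 7)(10 12)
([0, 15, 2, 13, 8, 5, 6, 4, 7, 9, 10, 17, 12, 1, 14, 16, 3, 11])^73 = [0, 3, 2, 15, 8, 5, 6, 4, 7, 9, 10, 17, 12, 16, 14, 13, 1, 11]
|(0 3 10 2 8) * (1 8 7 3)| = |(0 1 8)(2 7 3 10)| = 12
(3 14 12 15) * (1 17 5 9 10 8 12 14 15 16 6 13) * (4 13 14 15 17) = [0, 4, 2, 17, 13, 9, 14, 7, 12, 10, 8, 11, 16, 1, 15, 3, 6, 5] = (1 4 13)(3 17 5 9 10 8 12 16 6 14 15)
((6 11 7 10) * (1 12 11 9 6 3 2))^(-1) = ((1 12 11 7 10 3 2)(6 9))^(-1) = (1 2 3 10 7 11 12)(6 9)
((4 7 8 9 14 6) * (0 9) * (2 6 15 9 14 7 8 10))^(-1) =((0 14 15 9 7 10 2 6 4 8))^(-1) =(0 8 4 6 2 10 7 9 15 14)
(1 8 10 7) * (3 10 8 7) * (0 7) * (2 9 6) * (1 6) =(0 7 6 2 9 1)(3 10) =[7, 0, 9, 10, 4, 5, 2, 6, 8, 1, 3]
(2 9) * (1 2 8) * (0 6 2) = (0 6 2 9 8 1) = [6, 0, 9, 3, 4, 5, 2, 7, 1, 8]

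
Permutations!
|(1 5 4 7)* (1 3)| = 5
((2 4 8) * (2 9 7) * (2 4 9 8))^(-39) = (2 9 7 4)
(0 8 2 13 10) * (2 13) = (0 8 13 10) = [8, 1, 2, 3, 4, 5, 6, 7, 13, 9, 0, 11, 12, 10]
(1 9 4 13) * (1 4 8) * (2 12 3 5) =(1 9 8)(2 12 3 5)(4 13) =[0, 9, 12, 5, 13, 2, 6, 7, 1, 8, 10, 11, 3, 4]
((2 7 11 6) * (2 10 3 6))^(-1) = (2 11 7)(3 10 6)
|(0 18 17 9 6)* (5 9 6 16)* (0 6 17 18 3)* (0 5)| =|(18)(0 3 5 9 16)| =5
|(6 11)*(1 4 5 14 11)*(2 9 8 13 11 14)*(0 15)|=|(0 15)(1 4 5 2 9 8 13 11 6)|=18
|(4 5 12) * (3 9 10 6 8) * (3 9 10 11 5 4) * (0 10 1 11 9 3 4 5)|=|(0 10 6 8 3 1 11)(4 5 12)|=21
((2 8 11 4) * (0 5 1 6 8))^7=(0 2 4 11 8 6 1 5)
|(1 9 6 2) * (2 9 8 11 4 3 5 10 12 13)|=|(1 8 11 4 3 5 10 12 13 2)(6 9)|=10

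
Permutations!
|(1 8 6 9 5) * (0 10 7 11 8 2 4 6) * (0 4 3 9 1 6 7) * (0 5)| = 8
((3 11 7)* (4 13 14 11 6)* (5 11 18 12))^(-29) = (3 6 4 13 14 18 12 5 11 7)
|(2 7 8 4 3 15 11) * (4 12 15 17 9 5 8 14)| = 12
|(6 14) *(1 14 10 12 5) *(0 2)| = 6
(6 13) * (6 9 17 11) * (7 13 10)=[0, 1, 2, 3, 4, 5, 10, 13, 8, 17, 7, 6, 12, 9, 14, 15, 16, 11]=(6 10 7 13 9 17 11)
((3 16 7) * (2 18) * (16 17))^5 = ((2 18)(3 17 16 7))^5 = (2 18)(3 17 16 7)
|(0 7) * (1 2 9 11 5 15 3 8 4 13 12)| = |(0 7)(1 2 9 11 5 15 3 8 4 13 12)| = 22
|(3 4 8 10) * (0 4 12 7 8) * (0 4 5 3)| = 7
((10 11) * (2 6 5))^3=((2 6 5)(10 11))^3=(10 11)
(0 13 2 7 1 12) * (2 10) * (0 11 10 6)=(0 13 6)(1 12 11 10 2 7)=[13, 12, 7, 3, 4, 5, 0, 1, 8, 9, 2, 10, 11, 6]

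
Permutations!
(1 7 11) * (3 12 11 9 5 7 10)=(1 10 3 12 11)(5 7 9)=[0, 10, 2, 12, 4, 7, 6, 9, 8, 5, 3, 1, 11]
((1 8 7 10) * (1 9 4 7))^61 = (1 8)(4 7 10 9)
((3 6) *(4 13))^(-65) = ((3 6)(4 13))^(-65) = (3 6)(4 13)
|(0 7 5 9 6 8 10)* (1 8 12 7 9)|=|(0 9 6 12 7 5 1 8 10)|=9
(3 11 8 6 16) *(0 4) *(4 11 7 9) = (0 11 8 6 16 3 7 9 4) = [11, 1, 2, 7, 0, 5, 16, 9, 6, 4, 10, 8, 12, 13, 14, 15, 3]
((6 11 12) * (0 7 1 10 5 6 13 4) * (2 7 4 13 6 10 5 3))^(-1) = (13)(0 4)(1 7 2 3 10 5)(6 12 11)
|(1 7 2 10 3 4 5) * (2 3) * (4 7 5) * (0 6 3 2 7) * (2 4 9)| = |(0 6 3)(1 5)(2 10 7 4 9)| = 30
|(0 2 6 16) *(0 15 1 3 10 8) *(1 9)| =10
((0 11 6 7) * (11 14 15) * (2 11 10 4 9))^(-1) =((0 14 15 10 4 9 2 11 6 7))^(-1) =(0 7 6 11 2 9 4 10 15 14)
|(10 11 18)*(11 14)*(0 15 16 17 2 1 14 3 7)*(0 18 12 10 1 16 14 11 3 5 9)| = 12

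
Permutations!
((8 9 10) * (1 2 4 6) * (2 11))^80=(11)(8 10 9)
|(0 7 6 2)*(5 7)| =|(0 5 7 6 2)| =5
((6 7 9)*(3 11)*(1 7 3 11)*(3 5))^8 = ((11)(1 7 9 6 5 3))^8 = (11)(1 9 5)(3 7 6)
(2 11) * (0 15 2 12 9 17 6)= (0 15 2 11 12 9 17 6)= [15, 1, 11, 3, 4, 5, 0, 7, 8, 17, 10, 12, 9, 13, 14, 2, 16, 6]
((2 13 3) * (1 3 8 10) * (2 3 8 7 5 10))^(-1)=((1 8 2 13 7 5 10))^(-1)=(1 10 5 7 13 2 8)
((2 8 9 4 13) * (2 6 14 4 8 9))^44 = (14)(2 8 9)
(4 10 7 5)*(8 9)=[0, 1, 2, 3, 10, 4, 6, 5, 9, 8, 7]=(4 10 7 5)(8 9)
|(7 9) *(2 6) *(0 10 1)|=|(0 10 1)(2 6)(7 9)|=6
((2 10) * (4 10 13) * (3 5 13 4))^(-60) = ((2 4 10)(3 5 13))^(-60) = (13)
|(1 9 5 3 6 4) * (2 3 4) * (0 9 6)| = |(0 9 5 4 1 6 2 3)| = 8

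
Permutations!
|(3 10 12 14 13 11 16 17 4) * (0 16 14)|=21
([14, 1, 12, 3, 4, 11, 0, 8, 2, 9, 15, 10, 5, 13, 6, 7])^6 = [0, 1, 7, 3, 4, 2, 6, 10, 15, 9, 5, 12, 8, 13, 14, 11]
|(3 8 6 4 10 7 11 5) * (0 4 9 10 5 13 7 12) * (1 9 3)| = |(0 4 5 1 9 10 12)(3 8 6)(7 11 13)| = 21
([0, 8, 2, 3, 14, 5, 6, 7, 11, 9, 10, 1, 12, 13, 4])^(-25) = [0, 11, 2, 3, 14, 5, 6, 7, 1, 9, 10, 8, 12, 13, 4]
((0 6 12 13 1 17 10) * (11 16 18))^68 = (0 17 13 6 10 1 12)(11 18 16)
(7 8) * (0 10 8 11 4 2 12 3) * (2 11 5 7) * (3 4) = (0 10 8 2 12 4 11 3)(5 7) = [10, 1, 12, 0, 11, 7, 6, 5, 2, 9, 8, 3, 4]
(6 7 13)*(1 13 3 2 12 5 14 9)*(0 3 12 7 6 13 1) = [3, 1, 7, 2, 4, 14, 6, 12, 8, 0, 10, 11, 5, 13, 9] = (0 3 2 7 12 5 14 9)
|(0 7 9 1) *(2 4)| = |(0 7 9 1)(2 4)| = 4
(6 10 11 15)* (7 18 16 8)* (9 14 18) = (6 10 11 15)(7 9 14 18 16 8) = [0, 1, 2, 3, 4, 5, 10, 9, 7, 14, 11, 15, 12, 13, 18, 6, 8, 17, 16]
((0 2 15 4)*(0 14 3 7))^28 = (15)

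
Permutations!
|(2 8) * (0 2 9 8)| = 2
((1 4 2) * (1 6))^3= ((1 4 2 6))^3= (1 6 2 4)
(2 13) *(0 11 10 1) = [11, 0, 13, 3, 4, 5, 6, 7, 8, 9, 1, 10, 12, 2] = (0 11 10 1)(2 13)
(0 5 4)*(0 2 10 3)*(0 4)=(0 5)(2 10 3 4)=[5, 1, 10, 4, 2, 0, 6, 7, 8, 9, 3]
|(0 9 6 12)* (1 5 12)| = 6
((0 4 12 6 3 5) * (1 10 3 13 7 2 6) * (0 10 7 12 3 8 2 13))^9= (0 4 3 5 10 8 2 6)(1 7 13 12)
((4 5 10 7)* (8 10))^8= (4 10 5 7 8)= ((4 5 8 10 7))^8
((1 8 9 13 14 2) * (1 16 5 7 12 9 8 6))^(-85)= ((1 6)(2 16 5 7 12 9 13 14))^(-85)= (1 6)(2 7 13 16 12 14 5 9)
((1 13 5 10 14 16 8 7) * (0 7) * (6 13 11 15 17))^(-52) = (17)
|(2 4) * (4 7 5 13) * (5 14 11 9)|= 8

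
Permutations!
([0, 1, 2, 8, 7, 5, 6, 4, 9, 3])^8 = (3 9 8)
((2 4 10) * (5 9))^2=(2 10 4)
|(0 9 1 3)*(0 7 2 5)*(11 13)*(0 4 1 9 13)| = 6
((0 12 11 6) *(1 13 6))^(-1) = (0 6 13 1 11 12)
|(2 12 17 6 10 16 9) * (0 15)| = 14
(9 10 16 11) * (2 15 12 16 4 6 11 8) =(2 15 12 16 8)(4 6 11 9 10) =[0, 1, 15, 3, 6, 5, 11, 7, 2, 10, 4, 9, 16, 13, 14, 12, 8]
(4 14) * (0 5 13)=[5, 1, 2, 3, 14, 13, 6, 7, 8, 9, 10, 11, 12, 0, 4]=(0 5 13)(4 14)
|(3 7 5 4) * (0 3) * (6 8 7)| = 7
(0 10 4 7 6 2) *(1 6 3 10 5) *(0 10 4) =[5, 6, 10, 4, 7, 1, 2, 3, 8, 9, 0] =(0 5 1 6 2 10)(3 4 7)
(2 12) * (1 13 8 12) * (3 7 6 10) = (1 13 8 12 2)(3 7 6 10) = [0, 13, 1, 7, 4, 5, 10, 6, 12, 9, 3, 11, 2, 8]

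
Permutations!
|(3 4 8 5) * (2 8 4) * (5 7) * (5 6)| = 6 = |(2 8 7 6 5 3)|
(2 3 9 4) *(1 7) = [0, 7, 3, 9, 2, 5, 6, 1, 8, 4] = (1 7)(2 3 9 4)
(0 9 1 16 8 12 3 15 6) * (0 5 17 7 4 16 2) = (0 9 1 2)(3 15 6 5 17 7 4 16 8 12) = [9, 2, 0, 15, 16, 17, 5, 4, 12, 1, 10, 11, 3, 13, 14, 6, 8, 7]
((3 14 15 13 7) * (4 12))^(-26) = (3 7 13 15 14) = ((3 14 15 13 7)(4 12))^(-26)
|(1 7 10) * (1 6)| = |(1 7 10 6)| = 4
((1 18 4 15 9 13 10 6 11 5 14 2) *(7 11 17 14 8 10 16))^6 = ((1 18 4 15 9 13 16 7 11 5 8 10 6 17 14 2))^6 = (1 16 6 4 11 14 9 8)(2 13 10 18 7 17 15 5)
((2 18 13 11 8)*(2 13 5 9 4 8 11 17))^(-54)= ((2 18 5 9 4 8 13 17))^(-54)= (2 5 4 13)(8 17 18 9)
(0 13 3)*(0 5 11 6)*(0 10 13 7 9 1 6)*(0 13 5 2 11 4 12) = [7, 6, 11, 2, 12, 4, 10, 9, 8, 1, 5, 13, 0, 3] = (0 7 9 1 6 10 5 4 12)(2 11 13 3)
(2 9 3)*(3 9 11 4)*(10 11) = (2 10 11 4 3) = [0, 1, 10, 2, 3, 5, 6, 7, 8, 9, 11, 4]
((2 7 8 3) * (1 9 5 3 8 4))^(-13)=((1 9 5 3 2 7 4))^(-13)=(1 9 5 3 2 7 4)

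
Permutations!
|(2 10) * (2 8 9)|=4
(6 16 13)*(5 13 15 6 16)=(5 13 16 15 6)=[0, 1, 2, 3, 4, 13, 5, 7, 8, 9, 10, 11, 12, 16, 14, 6, 15]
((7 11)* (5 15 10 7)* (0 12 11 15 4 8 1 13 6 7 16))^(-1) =(0 16 10 15 7 6 13 1 8 4 5 11 12)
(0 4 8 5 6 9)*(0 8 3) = (0 4 3)(5 6 9 8) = [4, 1, 2, 0, 3, 6, 9, 7, 5, 8]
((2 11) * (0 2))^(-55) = ((0 2 11))^(-55) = (0 11 2)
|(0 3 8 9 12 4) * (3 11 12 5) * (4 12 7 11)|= 4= |(12)(0 4)(3 8 9 5)(7 11)|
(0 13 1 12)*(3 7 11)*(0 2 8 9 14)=(0 13 1 12 2 8 9 14)(3 7 11)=[13, 12, 8, 7, 4, 5, 6, 11, 9, 14, 10, 3, 2, 1, 0]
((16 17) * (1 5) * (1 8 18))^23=(1 18 8 5)(16 17)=((1 5 8 18)(16 17))^23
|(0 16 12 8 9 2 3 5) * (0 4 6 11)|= 11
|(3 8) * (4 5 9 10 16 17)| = 6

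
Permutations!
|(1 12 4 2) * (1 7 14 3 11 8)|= 9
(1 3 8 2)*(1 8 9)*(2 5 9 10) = (1 3 10 2 8 5 9) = [0, 3, 8, 10, 4, 9, 6, 7, 5, 1, 2]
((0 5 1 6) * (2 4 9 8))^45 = (0 5 1 6)(2 4 9 8)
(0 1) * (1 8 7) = (0 8 7 1) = [8, 0, 2, 3, 4, 5, 6, 1, 7]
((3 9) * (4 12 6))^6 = (12)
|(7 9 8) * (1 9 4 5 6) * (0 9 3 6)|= 6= |(0 9 8 7 4 5)(1 3 6)|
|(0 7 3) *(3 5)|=|(0 7 5 3)|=4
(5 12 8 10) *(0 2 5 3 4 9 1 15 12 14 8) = [2, 15, 5, 4, 9, 14, 6, 7, 10, 1, 3, 11, 0, 13, 8, 12] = (0 2 5 14 8 10 3 4 9 1 15 12)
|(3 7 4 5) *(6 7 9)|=6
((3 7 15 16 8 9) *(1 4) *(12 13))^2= (3 15 8)(7 16 9)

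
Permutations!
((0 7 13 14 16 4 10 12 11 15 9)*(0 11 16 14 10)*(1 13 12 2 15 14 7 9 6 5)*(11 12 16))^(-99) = ((0 9 12 11 14 7 16 4)(1 13 10 2 15 6 5))^(-99) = (0 7 12 4 14 9 16 11)(1 5 6 15 2 10 13)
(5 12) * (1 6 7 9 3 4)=(1 6 7 9 3 4)(5 12)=[0, 6, 2, 4, 1, 12, 7, 9, 8, 3, 10, 11, 5]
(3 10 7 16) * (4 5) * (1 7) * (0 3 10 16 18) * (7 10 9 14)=(0 3 16 9 14 7 18)(1 10)(4 5)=[3, 10, 2, 16, 5, 4, 6, 18, 8, 14, 1, 11, 12, 13, 7, 15, 9, 17, 0]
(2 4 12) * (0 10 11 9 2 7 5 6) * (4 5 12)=(0 10 11 9 2 5 6)(7 12)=[10, 1, 5, 3, 4, 6, 0, 12, 8, 2, 11, 9, 7]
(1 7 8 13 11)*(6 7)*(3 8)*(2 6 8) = [0, 8, 6, 2, 4, 5, 7, 3, 13, 9, 10, 1, 12, 11] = (1 8 13 11)(2 6 7 3)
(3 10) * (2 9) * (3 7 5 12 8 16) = (2 9)(3 10 7 5 12 8 16) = [0, 1, 9, 10, 4, 12, 6, 5, 16, 2, 7, 11, 8, 13, 14, 15, 3]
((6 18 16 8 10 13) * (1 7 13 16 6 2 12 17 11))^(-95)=(1 2 11 13 17 7 12)(6 18)(8 10 16)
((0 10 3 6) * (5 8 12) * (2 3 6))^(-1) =((0 10 6)(2 3)(5 8 12))^(-1) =(0 6 10)(2 3)(5 12 8)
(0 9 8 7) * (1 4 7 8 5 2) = [9, 4, 1, 3, 7, 2, 6, 0, 8, 5] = (0 9 5 2 1 4 7)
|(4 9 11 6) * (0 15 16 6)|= 7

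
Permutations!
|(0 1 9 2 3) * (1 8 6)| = |(0 8 6 1 9 2 3)| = 7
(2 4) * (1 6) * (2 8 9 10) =[0, 6, 4, 3, 8, 5, 1, 7, 9, 10, 2] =(1 6)(2 4 8 9 10)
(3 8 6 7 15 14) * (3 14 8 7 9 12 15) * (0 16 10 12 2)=[16, 1, 0, 7, 4, 5, 9, 3, 6, 2, 12, 11, 15, 13, 14, 8, 10]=(0 16 10 12 15 8 6 9 2)(3 7)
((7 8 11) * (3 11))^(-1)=((3 11 7 8))^(-1)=(3 8 7 11)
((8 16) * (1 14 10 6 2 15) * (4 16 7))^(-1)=(1 15 2 6 10 14)(4 7 8 16)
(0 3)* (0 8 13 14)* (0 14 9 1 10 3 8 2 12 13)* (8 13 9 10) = [13, 8, 12, 2, 4, 5, 6, 7, 0, 1, 3, 11, 9, 10, 14] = (14)(0 13 10 3 2 12 9 1 8)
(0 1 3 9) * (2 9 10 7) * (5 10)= (0 1 3 5 10 7 2 9)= [1, 3, 9, 5, 4, 10, 6, 2, 8, 0, 7]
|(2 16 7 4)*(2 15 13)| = 6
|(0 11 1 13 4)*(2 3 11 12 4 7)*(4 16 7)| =|(0 12 16 7 2 3 11 1 13 4)| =10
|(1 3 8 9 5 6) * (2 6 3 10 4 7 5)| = 10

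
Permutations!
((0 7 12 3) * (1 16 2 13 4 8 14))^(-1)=(0 3 12 7)(1 14 8 4 13 2 16)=((0 7 12 3)(1 16 2 13 4 8 14))^(-1)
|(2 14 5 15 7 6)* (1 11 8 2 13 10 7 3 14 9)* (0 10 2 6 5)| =|(0 10 7 5 15 3 14)(1 11 8 6 13 2 9)| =7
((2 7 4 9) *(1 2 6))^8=(1 7 9)(2 4 6)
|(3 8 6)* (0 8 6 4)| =6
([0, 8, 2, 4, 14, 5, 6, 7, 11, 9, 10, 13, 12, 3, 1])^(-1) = [0, 14, 2, 13, 3, 5, 6, 7, 1, 9, 10, 8, 12, 11, 4]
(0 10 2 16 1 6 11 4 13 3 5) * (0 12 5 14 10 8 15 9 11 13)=(0 8 15 9 11 4)(1 6 13 3 14 10 2 16)(5 12)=[8, 6, 16, 14, 0, 12, 13, 7, 15, 11, 2, 4, 5, 3, 10, 9, 1]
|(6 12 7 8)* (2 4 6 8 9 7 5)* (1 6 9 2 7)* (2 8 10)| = |(1 6 12 5 7 8 10 2 4 9)| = 10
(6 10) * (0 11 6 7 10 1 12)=(0 11 6 1 12)(7 10)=[11, 12, 2, 3, 4, 5, 1, 10, 8, 9, 7, 6, 0]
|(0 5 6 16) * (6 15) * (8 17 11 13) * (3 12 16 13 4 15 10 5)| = |(0 3 12 16)(4 15 6 13 8 17 11)(5 10)| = 28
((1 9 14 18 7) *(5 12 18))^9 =(1 14 12 7 9 5 18)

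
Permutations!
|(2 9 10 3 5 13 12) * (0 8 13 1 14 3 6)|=|(0 8 13 12 2 9 10 6)(1 14 3 5)|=8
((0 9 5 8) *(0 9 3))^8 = ((0 3)(5 8 9))^8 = (5 9 8)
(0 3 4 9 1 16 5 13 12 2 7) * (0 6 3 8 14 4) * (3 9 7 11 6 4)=(0 8 14 3)(1 16 5 13 12 2 11 6 9)(4 7)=[8, 16, 11, 0, 7, 13, 9, 4, 14, 1, 10, 6, 2, 12, 3, 15, 5]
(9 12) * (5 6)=[0, 1, 2, 3, 4, 6, 5, 7, 8, 12, 10, 11, 9]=(5 6)(9 12)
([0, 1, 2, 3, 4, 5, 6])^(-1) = [0, 1, 2, 3, 4, 5, 6]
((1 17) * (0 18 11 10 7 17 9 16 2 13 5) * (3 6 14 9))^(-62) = (0 13 16 14 3 17 10 18 5 2 9 6 1 7 11)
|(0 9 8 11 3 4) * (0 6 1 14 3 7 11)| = 30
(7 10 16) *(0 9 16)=[9, 1, 2, 3, 4, 5, 6, 10, 8, 16, 0, 11, 12, 13, 14, 15, 7]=(0 9 16 7 10)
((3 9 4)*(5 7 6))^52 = ((3 9 4)(5 7 6))^52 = (3 9 4)(5 7 6)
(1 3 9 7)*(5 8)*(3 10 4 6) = [0, 10, 2, 9, 6, 8, 3, 1, 5, 7, 4] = (1 10 4 6 3 9 7)(5 8)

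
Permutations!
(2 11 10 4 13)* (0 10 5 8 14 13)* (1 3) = (0 10 4)(1 3)(2 11 5 8 14 13) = [10, 3, 11, 1, 0, 8, 6, 7, 14, 9, 4, 5, 12, 2, 13]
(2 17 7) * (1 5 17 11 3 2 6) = (1 5 17 7 6)(2 11 3) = [0, 5, 11, 2, 4, 17, 1, 6, 8, 9, 10, 3, 12, 13, 14, 15, 16, 7]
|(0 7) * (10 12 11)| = |(0 7)(10 12 11)| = 6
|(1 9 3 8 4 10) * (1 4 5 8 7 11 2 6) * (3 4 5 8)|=10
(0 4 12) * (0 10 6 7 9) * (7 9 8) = [4, 1, 2, 3, 12, 5, 9, 8, 7, 0, 6, 11, 10] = (0 4 12 10 6 9)(7 8)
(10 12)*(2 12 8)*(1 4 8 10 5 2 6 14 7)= (1 4 8 6 14 7)(2 12 5)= [0, 4, 12, 3, 8, 2, 14, 1, 6, 9, 10, 11, 5, 13, 7]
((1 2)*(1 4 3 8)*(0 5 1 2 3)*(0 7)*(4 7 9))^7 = ((0 5 1 3 8 2 7)(4 9))^7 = (4 9)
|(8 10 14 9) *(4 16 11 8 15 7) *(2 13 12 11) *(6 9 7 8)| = |(2 13 12 11 6 9 15 8 10 14 7 4 16)| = 13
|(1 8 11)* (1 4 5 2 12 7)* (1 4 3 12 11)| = |(1 8)(2 11 3 12 7 4 5)| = 14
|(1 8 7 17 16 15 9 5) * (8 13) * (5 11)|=|(1 13 8 7 17 16 15 9 11 5)|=10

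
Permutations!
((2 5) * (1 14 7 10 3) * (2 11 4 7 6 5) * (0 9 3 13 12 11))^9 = ((0 9 3 1 14 6 5)(4 7 10 13 12 11))^9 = (0 3 14 5 9 1 6)(4 13)(7 12)(10 11)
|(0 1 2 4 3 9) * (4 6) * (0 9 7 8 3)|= 15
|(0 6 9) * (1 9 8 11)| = 6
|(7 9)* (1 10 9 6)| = 5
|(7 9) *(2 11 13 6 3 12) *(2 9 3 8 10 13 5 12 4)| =|(2 11 5 12 9 7 3 4)(6 8 10 13)| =8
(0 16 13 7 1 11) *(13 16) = (16)(0 13 7 1 11) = [13, 11, 2, 3, 4, 5, 6, 1, 8, 9, 10, 0, 12, 7, 14, 15, 16]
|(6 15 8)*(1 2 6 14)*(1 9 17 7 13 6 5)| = 24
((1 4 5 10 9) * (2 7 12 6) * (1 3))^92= ((1 4 5 10 9 3)(2 7 12 6))^92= (12)(1 5 9)(3 4 10)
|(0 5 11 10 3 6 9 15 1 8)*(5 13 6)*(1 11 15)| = 30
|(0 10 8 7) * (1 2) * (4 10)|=10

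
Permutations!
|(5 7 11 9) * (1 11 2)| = |(1 11 9 5 7 2)| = 6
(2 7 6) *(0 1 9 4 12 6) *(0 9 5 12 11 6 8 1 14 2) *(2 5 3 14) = (0 2 7 9 4 11 6)(1 3 14 5 12 8) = [2, 3, 7, 14, 11, 12, 0, 9, 1, 4, 10, 6, 8, 13, 5]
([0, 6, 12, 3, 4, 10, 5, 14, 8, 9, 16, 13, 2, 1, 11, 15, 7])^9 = (16)(2 12)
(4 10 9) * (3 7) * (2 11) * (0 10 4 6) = (0 10 9 6)(2 11)(3 7) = [10, 1, 11, 7, 4, 5, 0, 3, 8, 6, 9, 2]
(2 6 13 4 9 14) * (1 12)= (1 12)(2 6 13 4 9 14)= [0, 12, 6, 3, 9, 5, 13, 7, 8, 14, 10, 11, 1, 4, 2]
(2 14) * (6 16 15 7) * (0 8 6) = (0 8 6 16 15 7)(2 14) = [8, 1, 14, 3, 4, 5, 16, 0, 6, 9, 10, 11, 12, 13, 2, 7, 15]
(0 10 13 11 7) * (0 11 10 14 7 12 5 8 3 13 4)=(0 14 7 11 12 5 8 3 13 10 4)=[14, 1, 2, 13, 0, 8, 6, 11, 3, 9, 4, 12, 5, 10, 7]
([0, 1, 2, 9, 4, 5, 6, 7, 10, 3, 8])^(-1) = [0, 1, 2, 9, 4, 5, 6, 7, 10, 3, 8]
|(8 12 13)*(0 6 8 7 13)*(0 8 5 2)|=|(0 6 5 2)(7 13)(8 12)|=4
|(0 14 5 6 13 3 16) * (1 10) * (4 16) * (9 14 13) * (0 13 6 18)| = 12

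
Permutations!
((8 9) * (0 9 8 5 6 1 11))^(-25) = ((0 9 5 6 1 11))^(-25) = (0 11 1 6 5 9)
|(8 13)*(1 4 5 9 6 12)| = 6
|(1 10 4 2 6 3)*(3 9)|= |(1 10 4 2 6 9 3)|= 7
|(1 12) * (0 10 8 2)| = 4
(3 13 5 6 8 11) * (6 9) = (3 13 5 9 6 8 11) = [0, 1, 2, 13, 4, 9, 8, 7, 11, 6, 10, 3, 12, 5]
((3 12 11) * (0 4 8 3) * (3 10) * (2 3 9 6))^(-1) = ((0 4 8 10 9 6 2 3 12 11))^(-1) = (0 11 12 3 2 6 9 10 8 4)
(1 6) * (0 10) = (0 10)(1 6) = [10, 6, 2, 3, 4, 5, 1, 7, 8, 9, 0]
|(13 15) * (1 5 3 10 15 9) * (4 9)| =|(1 5 3 10 15 13 4 9)| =8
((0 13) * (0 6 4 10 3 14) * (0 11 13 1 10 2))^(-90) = ((0 1 10 3 14 11 13 6 4 2))^(-90) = (14)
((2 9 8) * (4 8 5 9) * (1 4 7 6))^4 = (9)(1 7 8)(2 4 6)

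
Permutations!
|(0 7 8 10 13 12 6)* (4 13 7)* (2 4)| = 6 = |(0 2 4 13 12 6)(7 8 10)|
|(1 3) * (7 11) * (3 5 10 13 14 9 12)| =8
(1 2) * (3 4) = [0, 2, 1, 4, 3] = (1 2)(3 4)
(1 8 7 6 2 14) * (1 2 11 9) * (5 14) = [0, 8, 5, 3, 4, 14, 11, 6, 7, 1, 10, 9, 12, 13, 2] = (1 8 7 6 11 9)(2 5 14)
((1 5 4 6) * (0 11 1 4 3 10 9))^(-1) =((0 11 1 5 3 10 9)(4 6))^(-1) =(0 9 10 3 5 1 11)(4 6)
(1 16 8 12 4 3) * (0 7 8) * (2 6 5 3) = [7, 16, 6, 1, 2, 3, 5, 8, 12, 9, 10, 11, 4, 13, 14, 15, 0] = (0 7 8 12 4 2 6 5 3 1 16)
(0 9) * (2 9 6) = (0 6 2 9) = [6, 1, 9, 3, 4, 5, 2, 7, 8, 0]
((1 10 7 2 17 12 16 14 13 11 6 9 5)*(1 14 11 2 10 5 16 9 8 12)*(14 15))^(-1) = (1 17 2 13 14 15 5)(6 11 16 9 12 8)(7 10)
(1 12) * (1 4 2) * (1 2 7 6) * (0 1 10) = (0 1 12 4 7 6 10) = [1, 12, 2, 3, 7, 5, 10, 6, 8, 9, 0, 11, 4]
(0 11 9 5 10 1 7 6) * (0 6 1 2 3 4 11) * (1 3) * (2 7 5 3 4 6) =(1 5 10 7 4 11 9 3 6 2) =[0, 5, 1, 6, 11, 10, 2, 4, 8, 3, 7, 9]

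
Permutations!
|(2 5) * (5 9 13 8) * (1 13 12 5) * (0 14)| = |(0 14)(1 13 8)(2 9 12 5)| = 12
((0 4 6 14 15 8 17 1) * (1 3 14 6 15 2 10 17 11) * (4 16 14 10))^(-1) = ((0 16 14 2 4 15 8 11 1)(3 10 17))^(-1) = (0 1 11 8 15 4 2 14 16)(3 17 10)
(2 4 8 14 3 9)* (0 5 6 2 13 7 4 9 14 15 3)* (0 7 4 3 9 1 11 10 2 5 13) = (0 13 4 8 15 9)(1 11 10 2)(3 14 7)(5 6) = [13, 11, 1, 14, 8, 6, 5, 3, 15, 0, 2, 10, 12, 4, 7, 9]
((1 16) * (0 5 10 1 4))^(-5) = (0 5 10 1 16 4) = ((0 5 10 1 16 4))^(-5)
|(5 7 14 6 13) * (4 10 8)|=|(4 10 8)(5 7 14 6 13)|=15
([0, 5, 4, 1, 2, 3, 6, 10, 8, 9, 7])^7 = (1 5 3)(2 4)(7 10)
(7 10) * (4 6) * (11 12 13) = (4 6)(7 10)(11 12 13) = [0, 1, 2, 3, 6, 5, 4, 10, 8, 9, 7, 12, 13, 11]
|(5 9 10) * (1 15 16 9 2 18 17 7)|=10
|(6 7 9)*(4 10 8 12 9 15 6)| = 15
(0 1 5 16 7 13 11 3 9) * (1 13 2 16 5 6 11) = (0 13 1 6 11 3 9)(2 16 7) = [13, 6, 16, 9, 4, 5, 11, 2, 8, 0, 10, 3, 12, 1, 14, 15, 7]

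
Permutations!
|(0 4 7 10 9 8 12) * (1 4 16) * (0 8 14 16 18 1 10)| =|(0 18 1 4 7)(8 12)(9 14 16 10)| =20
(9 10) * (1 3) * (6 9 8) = (1 3)(6 9 10 8) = [0, 3, 2, 1, 4, 5, 9, 7, 6, 10, 8]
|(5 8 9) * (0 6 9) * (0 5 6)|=2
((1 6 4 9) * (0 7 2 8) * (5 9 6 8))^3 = (0 5 8 2 1 7 9)(4 6)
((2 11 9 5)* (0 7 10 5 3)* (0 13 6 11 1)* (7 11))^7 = (0 10 3 1 7 9 2 6 11 5 13)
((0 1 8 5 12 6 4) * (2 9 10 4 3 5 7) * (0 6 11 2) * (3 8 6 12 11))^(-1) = ((0 1 6 8 7)(2 9 10 4 12 3 5 11))^(-1) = (0 7 8 6 1)(2 11 5 3 12 4 10 9)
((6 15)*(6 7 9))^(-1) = ((6 15 7 9))^(-1) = (6 9 7 15)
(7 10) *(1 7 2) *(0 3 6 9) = (0 3 6 9)(1 7 10 2) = [3, 7, 1, 6, 4, 5, 9, 10, 8, 0, 2]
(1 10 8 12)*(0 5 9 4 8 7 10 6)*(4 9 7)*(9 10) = [5, 6, 2, 3, 8, 7, 0, 9, 12, 10, 4, 11, 1] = (0 5 7 9 10 4 8 12 1 6)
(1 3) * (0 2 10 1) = (0 2 10 1 3) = [2, 3, 10, 0, 4, 5, 6, 7, 8, 9, 1]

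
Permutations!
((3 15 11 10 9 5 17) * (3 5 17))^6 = (3 5 17 9 10 11 15)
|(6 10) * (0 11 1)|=6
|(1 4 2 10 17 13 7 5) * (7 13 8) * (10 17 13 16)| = |(1 4 2 17 8 7 5)(10 13 16)| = 21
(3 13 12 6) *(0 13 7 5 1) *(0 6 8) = (0 13 12 8)(1 6 3 7 5) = [13, 6, 2, 7, 4, 1, 3, 5, 0, 9, 10, 11, 8, 12]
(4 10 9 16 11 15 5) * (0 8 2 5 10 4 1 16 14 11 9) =(0 8 2 5 1 16 9 14 11 15 10) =[8, 16, 5, 3, 4, 1, 6, 7, 2, 14, 0, 15, 12, 13, 11, 10, 9]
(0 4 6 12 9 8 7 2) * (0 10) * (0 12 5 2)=(0 4 6 5 2 10 12 9 8 7)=[4, 1, 10, 3, 6, 2, 5, 0, 7, 8, 12, 11, 9]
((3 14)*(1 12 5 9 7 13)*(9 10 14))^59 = (1 3 12 9 5 7 10 13 14) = ((1 12 5 10 14 3 9 7 13))^59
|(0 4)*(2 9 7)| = 6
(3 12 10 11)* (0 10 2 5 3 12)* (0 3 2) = [10, 1, 5, 3, 4, 2, 6, 7, 8, 9, 11, 12, 0] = (0 10 11 12)(2 5)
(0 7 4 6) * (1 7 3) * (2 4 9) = (0 3 1 7 9 2 4 6) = [3, 7, 4, 1, 6, 5, 0, 9, 8, 2]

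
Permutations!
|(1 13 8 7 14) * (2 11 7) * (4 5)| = 14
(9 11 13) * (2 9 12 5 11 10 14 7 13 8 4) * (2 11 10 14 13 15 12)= (2 9 14 7 15 12 5 10 13)(4 11 8)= [0, 1, 9, 3, 11, 10, 6, 15, 4, 14, 13, 8, 5, 2, 7, 12]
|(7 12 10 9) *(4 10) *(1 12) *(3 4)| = 7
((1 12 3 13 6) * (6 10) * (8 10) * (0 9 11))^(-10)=((0 9 11)(1 12 3 13 8 10 6))^(-10)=(0 11 9)(1 8 12 10 3 6 13)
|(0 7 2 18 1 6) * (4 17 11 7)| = |(0 4 17 11 7 2 18 1 6)| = 9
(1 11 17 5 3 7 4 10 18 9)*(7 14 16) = (1 11 17 5 3 14 16 7 4 10 18 9) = [0, 11, 2, 14, 10, 3, 6, 4, 8, 1, 18, 17, 12, 13, 16, 15, 7, 5, 9]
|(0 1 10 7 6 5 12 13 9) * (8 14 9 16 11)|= |(0 1 10 7 6 5 12 13 16 11 8 14 9)|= 13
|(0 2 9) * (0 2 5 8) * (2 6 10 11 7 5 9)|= |(0 9 6 10 11 7 5 8)|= 8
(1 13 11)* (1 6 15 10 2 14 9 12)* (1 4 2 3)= (1 13 11 6 15 10 3)(2 14 9 12 4)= [0, 13, 14, 1, 2, 5, 15, 7, 8, 12, 3, 6, 4, 11, 9, 10]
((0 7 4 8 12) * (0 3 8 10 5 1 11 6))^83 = (0 10 11 7 5 6 4 1)(3 12 8)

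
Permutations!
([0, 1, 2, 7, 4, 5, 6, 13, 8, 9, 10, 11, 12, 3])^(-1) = [0, 1, 2, 13, 4, 5, 6, 3, 8, 9, 10, 11, 12, 7]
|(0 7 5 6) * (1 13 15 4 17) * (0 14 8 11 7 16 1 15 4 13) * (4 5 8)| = |(0 16 1)(4 17 15 13 5 6 14)(7 8 11)| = 21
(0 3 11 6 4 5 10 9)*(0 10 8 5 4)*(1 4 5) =(0 3 11 6)(1 4 5 8)(9 10) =[3, 4, 2, 11, 5, 8, 0, 7, 1, 10, 9, 6]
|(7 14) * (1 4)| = |(1 4)(7 14)| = 2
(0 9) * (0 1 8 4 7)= (0 9 1 8 4 7)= [9, 8, 2, 3, 7, 5, 6, 0, 4, 1]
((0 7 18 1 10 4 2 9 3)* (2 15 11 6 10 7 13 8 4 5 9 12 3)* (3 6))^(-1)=(0 3 11 15 4 8 13)(1 18 7)(2 9 5 10 6 12)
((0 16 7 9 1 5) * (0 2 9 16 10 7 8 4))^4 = (0 8 7)(4 16 10)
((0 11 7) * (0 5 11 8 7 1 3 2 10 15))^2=((0 8 7 5 11 1 3 2 10 15))^2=(0 7 11 3 10)(1 2 15 8 5)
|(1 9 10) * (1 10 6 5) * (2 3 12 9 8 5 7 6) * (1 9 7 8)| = 8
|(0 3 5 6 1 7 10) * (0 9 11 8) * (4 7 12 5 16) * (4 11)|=|(0 3 16 11 8)(1 12 5 6)(4 7 10 9)|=20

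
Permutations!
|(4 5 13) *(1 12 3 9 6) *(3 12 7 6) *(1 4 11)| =|(1 7 6 4 5 13 11)(3 9)| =14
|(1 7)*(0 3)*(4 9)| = |(0 3)(1 7)(4 9)| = 2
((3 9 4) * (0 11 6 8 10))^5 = (11)(3 4 9)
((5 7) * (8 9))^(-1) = ((5 7)(8 9))^(-1) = (5 7)(8 9)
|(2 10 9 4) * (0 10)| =|(0 10 9 4 2)| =5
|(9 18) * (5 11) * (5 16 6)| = |(5 11 16 6)(9 18)| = 4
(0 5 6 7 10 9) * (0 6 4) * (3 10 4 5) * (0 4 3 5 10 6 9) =(0 5 10)(3 6 7) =[5, 1, 2, 6, 4, 10, 7, 3, 8, 9, 0]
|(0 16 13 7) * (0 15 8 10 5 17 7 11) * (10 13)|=10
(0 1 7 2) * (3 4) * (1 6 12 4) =[6, 7, 0, 1, 3, 5, 12, 2, 8, 9, 10, 11, 4] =(0 6 12 4 3 1 7 2)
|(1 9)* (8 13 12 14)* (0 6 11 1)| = 20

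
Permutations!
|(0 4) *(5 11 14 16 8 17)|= |(0 4)(5 11 14 16 8 17)|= 6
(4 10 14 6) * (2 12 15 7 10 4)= (2 12 15 7 10 14 6)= [0, 1, 12, 3, 4, 5, 2, 10, 8, 9, 14, 11, 15, 13, 6, 7]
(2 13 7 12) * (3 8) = (2 13 7 12)(3 8) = [0, 1, 13, 8, 4, 5, 6, 12, 3, 9, 10, 11, 2, 7]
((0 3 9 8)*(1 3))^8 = (0 9 1 8 3)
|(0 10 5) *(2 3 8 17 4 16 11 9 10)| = |(0 2 3 8 17 4 16 11 9 10 5)| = 11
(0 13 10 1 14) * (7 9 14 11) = [13, 11, 2, 3, 4, 5, 6, 9, 8, 14, 1, 7, 12, 10, 0] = (0 13 10 1 11 7 9 14)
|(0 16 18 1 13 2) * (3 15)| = 6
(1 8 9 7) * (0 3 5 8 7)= (0 3 5 8 9)(1 7)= [3, 7, 2, 5, 4, 8, 6, 1, 9, 0]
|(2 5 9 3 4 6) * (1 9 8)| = |(1 9 3 4 6 2 5 8)| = 8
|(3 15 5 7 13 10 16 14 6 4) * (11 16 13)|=|(3 15 5 7 11 16 14 6 4)(10 13)|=18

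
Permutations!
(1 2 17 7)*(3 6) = (1 2 17 7)(3 6) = [0, 2, 17, 6, 4, 5, 3, 1, 8, 9, 10, 11, 12, 13, 14, 15, 16, 7]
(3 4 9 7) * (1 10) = (1 10)(3 4 9 7) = [0, 10, 2, 4, 9, 5, 6, 3, 8, 7, 1]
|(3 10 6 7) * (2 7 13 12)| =7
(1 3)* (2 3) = (1 2 3) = [0, 2, 3, 1]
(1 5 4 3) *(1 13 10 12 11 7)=[0, 5, 2, 13, 3, 4, 6, 1, 8, 9, 12, 7, 11, 10]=(1 5 4 3 13 10 12 11 7)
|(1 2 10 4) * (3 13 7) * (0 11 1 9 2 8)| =12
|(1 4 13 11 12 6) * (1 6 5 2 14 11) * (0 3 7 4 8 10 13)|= |(0 3 7 4)(1 8 10 13)(2 14 11 12 5)|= 20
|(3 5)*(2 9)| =|(2 9)(3 5)| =2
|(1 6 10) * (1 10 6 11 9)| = |(1 11 9)| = 3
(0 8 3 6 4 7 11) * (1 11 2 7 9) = (0 8 3 6 4 9 1 11)(2 7) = [8, 11, 7, 6, 9, 5, 4, 2, 3, 1, 10, 0]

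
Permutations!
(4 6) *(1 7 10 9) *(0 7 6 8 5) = (0 7 10 9 1 6 4 8 5) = [7, 6, 2, 3, 8, 0, 4, 10, 5, 1, 9]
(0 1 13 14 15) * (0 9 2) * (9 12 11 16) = [1, 13, 0, 3, 4, 5, 6, 7, 8, 2, 10, 16, 11, 14, 15, 12, 9] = (0 1 13 14 15 12 11 16 9 2)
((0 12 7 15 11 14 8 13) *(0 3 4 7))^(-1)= ((0 12)(3 4 7 15 11 14 8 13))^(-1)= (0 12)(3 13 8 14 11 15 7 4)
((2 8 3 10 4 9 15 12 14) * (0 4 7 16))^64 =(0 12 3)(2 7 9)(4 14 10)(8 16 15)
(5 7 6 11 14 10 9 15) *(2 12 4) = [0, 1, 12, 3, 2, 7, 11, 6, 8, 15, 9, 14, 4, 13, 10, 5] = (2 12 4)(5 7 6 11 14 10 9 15)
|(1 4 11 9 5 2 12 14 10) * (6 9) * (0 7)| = |(0 7)(1 4 11 6 9 5 2 12 14 10)| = 10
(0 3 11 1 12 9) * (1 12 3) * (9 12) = [1, 3, 2, 11, 4, 5, 6, 7, 8, 0, 10, 9, 12] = (12)(0 1 3 11 9)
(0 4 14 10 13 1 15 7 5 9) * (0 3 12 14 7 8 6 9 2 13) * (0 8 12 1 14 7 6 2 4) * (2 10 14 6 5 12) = (1 15 2 13 6 9 3)(4 5)(7 12)(8 10) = [0, 15, 13, 1, 5, 4, 9, 12, 10, 3, 8, 11, 7, 6, 14, 2]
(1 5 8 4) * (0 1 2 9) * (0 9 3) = (9)(0 1 5 8 4 2 3) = [1, 5, 3, 0, 2, 8, 6, 7, 4, 9]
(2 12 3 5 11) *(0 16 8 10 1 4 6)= (0 16 8 10 1 4 6)(2 12 3 5 11)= [16, 4, 12, 5, 6, 11, 0, 7, 10, 9, 1, 2, 3, 13, 14, 15, 8]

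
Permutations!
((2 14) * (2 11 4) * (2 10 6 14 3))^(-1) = ((2 3)(4 10 6 14 11))^(-1) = (2 3)(4 11 14 6 10)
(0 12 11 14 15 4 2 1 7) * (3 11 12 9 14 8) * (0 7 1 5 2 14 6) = (0 9 6)(2 5)(3 11 8)(4 14 15) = [9, 1, 5, 11, 14, 2, 0, 7, 3, 6, 10, 8, 12, 13, 15, 4]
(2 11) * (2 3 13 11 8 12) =(2 8 12)(3 13 11) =[0, 1, 8, 13, 4, 5, 6, 7, 12, 9, 10, 3, 2, 11]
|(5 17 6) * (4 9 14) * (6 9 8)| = 7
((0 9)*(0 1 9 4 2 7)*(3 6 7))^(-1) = (0 7 6 3 2 4)(1 9)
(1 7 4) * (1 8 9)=[0, 7, 2, 3, 8, 5, 6, 4, 9, 1]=(1 7 4 8 9)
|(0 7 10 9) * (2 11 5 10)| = 7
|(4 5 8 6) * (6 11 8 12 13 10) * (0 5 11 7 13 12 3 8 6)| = 21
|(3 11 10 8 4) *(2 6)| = 10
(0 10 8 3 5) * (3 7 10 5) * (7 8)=(0 5)(7 10)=[5, 1, 2, 3, 4, 0, 6, 10, 8, 9, 7]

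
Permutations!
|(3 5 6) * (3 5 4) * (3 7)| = |(3 4 7)(5 6)| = 6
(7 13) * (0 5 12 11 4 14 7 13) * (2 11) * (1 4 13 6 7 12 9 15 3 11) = (0 5 9 15 3 11 13 6 7)(1 4 14 12 2) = [5, 4, 1, 11, 14, 9, 7, 0, 8, 15, 10, 13, 2, 6, 12, 3]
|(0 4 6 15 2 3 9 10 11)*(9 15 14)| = 21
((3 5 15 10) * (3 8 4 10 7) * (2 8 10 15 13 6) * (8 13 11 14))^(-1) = ((2 13 6)(3 5 11 14 8 4 15 7))^(-1) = (2 6 13)(3 7 15 4 8 14 11 5)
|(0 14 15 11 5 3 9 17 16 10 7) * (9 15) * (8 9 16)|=60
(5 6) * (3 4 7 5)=(3 4 7 5 6)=[0, 1, 2, 4, 7, 6, 3, 5]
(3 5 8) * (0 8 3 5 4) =[8, 1, 2, 4, 0, 3, 6, 7, 5] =(0 8 5 3 4)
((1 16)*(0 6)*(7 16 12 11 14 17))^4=(1 17 12 7 11 16 14)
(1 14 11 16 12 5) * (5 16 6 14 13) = [0, 13, 2, 3, 4, 1, 14, 7, 8, 9, 10, 6, 16, 5, 11, 15, 12] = (1 13 5)(6 14 11)(12 16)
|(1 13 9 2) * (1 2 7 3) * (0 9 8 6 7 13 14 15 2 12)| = |(0 9 13 8 6 7 3 1 14 15 2 12)| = 12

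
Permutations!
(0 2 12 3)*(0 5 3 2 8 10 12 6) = (0 8 10 12 2 6)(3 5) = [8, 1, 6, 5, 4, 3, 0, 7, 10, 9, 12, 11, 2]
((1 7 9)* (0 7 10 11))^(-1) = ((0 7 9 1 10 11))^(-1) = (0 11 10 1 9 7)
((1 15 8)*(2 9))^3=((1 15 8)(2 9))^3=(15)(2 9)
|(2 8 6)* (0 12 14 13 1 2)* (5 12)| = |(0 5 12 14 13 1 2 8 6)| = 9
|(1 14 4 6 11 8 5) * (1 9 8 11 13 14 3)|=|(1 3)(4 6 13 14)(5 9 8)|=12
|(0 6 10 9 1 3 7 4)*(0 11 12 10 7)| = 10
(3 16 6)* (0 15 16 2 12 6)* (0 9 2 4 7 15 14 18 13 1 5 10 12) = [14, 5, 0, 4, 7, 10, 3, 15, 8, 2, 12, 11, 6, 1, 18, 16, 9, 17, 13] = (0 14 18 13 1 5 10 12 6 3 4 7 15 16 9 2)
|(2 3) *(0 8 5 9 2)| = |(0 8 5 9 2 3)| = 6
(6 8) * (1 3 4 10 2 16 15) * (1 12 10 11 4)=(1 3)(2 16 15 12 10)(4 11)(6 8)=[0, 3, 16, 1, 11, 5, 8, 7, 6, 9, 2, 4, 10, 13, 14, 12, 15]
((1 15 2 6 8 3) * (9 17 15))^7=(1 3 8 6 2 15 17 9)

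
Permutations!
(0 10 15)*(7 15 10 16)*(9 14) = [16, 1, 2, 3, 4, 5, 6, 15, 8, 14, 10, 11, 12, 13, 9, 0, 7] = (0 16 7 15)(9 14)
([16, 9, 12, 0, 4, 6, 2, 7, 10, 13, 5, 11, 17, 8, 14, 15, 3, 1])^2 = [3, 13, 17, 16, 4, 2, 12, 7, 5, 8, 6, 11, 1, 10, 14, 15, 0, 9]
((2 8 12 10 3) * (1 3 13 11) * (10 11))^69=(1 8)(2 11)(3 12)(10 13)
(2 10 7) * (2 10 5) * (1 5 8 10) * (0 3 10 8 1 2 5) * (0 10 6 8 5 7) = (0 3 6 8 5 7 2 1 10) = [3, 10, 1, 6, 4, 7, 8, 2, 5, 9, 0]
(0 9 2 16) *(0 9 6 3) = (0 6 3)(2 16 9) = [6, 1, 16, 0, 4, 5, 3, 7, 8, 2, 10, 11, 12, 13, 14, 15, 9]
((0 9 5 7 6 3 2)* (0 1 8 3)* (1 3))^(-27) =((0 9 5 7 6)(1 8)(2 3))^(-27) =(0 7 9 6 5)(1 8)(2 3)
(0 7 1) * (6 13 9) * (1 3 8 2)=(0 7 3 8 2 1)(6 13 9)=[7, 0, 1, 8, 4, 5, 13, 3, 2, 6, 10, 11, 12, 9]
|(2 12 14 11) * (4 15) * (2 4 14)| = 4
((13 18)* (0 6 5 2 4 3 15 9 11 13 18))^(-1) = (18)(0 13 11 9 15 3 4 2 5 6)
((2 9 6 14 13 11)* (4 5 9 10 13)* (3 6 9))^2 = ((2 10 13 11)(3 6 14 4 5))^2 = (2 13)(3 14 5 6 4)(10 11)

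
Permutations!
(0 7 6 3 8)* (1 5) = (0 7 6 3 8)(1 5) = [7, 5, 2, 8, 4, 1, 3, 6, 0]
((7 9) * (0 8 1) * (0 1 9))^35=(0 7 9 8)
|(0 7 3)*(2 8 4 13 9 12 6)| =21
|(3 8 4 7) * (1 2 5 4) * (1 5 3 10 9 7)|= |(1 2 3 8 5 4)(7 10 9)|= 6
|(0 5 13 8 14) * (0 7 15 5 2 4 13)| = 9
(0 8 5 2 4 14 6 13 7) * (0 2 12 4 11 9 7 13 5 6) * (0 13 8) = (2 11 9 7)(4 14 13 8 6 5 12) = [0, 1, 11, 3, 14, 12, 5, 2, 6, 7, 10, 9, 4, 8, 13]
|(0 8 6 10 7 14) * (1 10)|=7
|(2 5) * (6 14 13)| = 6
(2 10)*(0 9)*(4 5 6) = (0 9)(2 10)(4 5 6) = [9, 1, 10, 3, 5, 6, 4, 7, 8, 0, 2]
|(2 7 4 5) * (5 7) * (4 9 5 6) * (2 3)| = |(2 6 4 7 9 5 3)| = 7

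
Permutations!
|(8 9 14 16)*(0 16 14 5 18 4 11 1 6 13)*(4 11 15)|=10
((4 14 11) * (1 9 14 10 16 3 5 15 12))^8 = (1 5 10 14 12 3 4 9 15 16 11)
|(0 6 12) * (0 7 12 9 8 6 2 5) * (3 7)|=3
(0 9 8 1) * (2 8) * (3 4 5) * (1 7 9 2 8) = (0 2 1)(3 4 5)(7 9 8) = [2, 0, 1, 4, 5, 3, 6, 9, 7, 8]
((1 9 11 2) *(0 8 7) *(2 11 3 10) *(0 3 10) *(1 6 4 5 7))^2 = (11)(0 1 10 6 5 3 8 9 2 4 7)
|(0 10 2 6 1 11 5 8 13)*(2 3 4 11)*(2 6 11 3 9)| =|(0 10 9 2 11 5 8 13)(1 6)(3 4)| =8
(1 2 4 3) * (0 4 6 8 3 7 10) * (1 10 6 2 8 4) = (0 1 8 3 10)(4 7 6) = [1, 8, 2, 10, 7, 5, 4, 6, 3, 9, 0]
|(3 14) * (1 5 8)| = 6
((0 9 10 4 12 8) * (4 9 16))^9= ((0 16 4 12 8)(9 10))^9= (0 8 12 4 16)(9 10)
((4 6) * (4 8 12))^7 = (4 12 8 6)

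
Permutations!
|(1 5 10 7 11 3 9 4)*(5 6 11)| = 6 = |(1 6 11 3 9 4)(5 10 7)|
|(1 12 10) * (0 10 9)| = 5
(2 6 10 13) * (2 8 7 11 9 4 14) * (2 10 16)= [0, 1, 6, 3, 14, 5, 16, 11, 7, 4, 13, 9, 12, 8, 10, 15, 2]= (2 6 16)(4 14 10 13 8 7 11 9)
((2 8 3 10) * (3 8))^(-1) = (2 10 3) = ((2 3 10))^(-1)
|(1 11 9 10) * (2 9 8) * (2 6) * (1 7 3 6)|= |(1 11 8)(2 9 10 7 3 6)|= 6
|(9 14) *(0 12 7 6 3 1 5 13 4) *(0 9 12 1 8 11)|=13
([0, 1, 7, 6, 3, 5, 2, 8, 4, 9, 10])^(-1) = [0, 1, 6, 4, 8, 5, 3, 2, 7, 9, 10]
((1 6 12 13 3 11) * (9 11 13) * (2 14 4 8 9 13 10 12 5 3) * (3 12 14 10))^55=((1 6 5 12 13 2 10 14 4 8 9 11))^55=(1 14 5 8 13 11 10 6 4 12 9 2)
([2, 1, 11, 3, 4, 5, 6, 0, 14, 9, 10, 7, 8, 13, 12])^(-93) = [7, 1, 0, 3, 4, 5, 6, 11, 8, 9, 10, 2, 12, 13, 14]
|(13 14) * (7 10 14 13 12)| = |(7 10 14 12)| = 4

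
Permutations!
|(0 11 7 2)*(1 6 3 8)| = |(0 11 7 2)(1 6 3 8)| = 4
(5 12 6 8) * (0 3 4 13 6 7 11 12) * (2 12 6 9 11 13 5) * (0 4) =(0 3)(2 12 7 13 9 11 6 8)(4 5) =[3, 1, 12, 0, 5, 4, 8, 13, 2, 11, 10, 6, 7, 9]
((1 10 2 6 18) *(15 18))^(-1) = (1 18 15 6 2 10)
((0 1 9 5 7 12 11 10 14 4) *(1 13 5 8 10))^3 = (0 7 1 10)(4 5 11 8)(9 14 13 12)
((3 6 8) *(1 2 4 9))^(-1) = (1 9 4 2)(3 8 6)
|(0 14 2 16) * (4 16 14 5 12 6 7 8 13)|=18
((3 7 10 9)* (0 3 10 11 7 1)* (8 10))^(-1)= ((0 3 1)(7 11)(8 10 9))^(-1)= (0 1 3)(7 11)(8 9 10)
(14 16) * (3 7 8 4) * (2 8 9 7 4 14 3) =[0, 1, 8, 4, 2, 5, 6, 9, 14, 7, 10, 11, 12, 13, 16, 15, 3] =(2 8 14 16 3 4)(7 9)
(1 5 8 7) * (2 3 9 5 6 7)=(1 6 7)(2 3 9 5 8)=[0, 6, 3, 9, 4, 8, 7, 1, 2, 5]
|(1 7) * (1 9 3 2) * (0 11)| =10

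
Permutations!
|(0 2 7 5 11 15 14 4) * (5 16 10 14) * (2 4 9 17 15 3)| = |(0 4)(2 7 16 10 14 9 17 15 5 11 3)| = 22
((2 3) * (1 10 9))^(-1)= ((1 10 9)(2 3))^(-1)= (1 9 10)(2 3)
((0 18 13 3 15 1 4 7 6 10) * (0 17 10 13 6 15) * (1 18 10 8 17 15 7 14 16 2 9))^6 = (0 3 13 6 18 15 10)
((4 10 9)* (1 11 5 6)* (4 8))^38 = (1 5)(4 9)(6 11)(8 10)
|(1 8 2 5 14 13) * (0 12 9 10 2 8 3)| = 10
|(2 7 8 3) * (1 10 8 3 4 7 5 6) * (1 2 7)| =12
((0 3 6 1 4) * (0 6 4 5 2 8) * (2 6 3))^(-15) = (8)(3 4)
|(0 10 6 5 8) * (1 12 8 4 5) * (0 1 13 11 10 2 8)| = 20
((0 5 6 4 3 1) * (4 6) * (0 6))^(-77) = ((0 5 4 3 1 6))^(-77) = (0 5 4 3 1 6)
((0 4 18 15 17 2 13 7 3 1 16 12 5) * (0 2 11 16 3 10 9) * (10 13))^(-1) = (0 9 10 2 5 12 16 11 17 15 18 4)(1 3)(7 13)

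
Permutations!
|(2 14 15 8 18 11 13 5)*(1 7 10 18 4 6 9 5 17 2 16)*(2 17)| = 15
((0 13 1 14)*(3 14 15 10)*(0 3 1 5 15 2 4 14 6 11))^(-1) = ((0 13 5 15 10 1 2 4 14 3 6 11))^(-1) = (0 11 6 3 14 4 2 1 10 15 5 13)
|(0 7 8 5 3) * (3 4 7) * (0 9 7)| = 7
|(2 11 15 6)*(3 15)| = |(2 11 3 15 6)| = 5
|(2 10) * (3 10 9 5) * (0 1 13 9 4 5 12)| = 5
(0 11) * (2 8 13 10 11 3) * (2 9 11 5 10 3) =(0 2 8 13 3 9 11)(5 10) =[2, 1, 8, 9, 4, 10, 6, 7, 13, 11, 5, 0, 12, 3]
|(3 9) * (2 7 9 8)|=5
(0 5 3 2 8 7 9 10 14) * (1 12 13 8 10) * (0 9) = (0 5 3 2 10 14 9 1 12 13 8 7) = [5, 12, 10, 2, 4, 3, 6, 0, 7, 1, 14, 11, 13, 8, 9]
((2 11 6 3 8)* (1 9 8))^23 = (1 8 11 3 9 2 6)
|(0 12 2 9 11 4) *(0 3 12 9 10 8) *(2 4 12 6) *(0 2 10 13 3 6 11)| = 18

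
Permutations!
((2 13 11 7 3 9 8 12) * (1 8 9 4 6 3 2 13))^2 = (1 12 11 2 8 13 7)(3 6 4)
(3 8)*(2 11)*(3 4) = (2 11)(3 8 4) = [0, 1, 11, 8, 3, 5, 6, 7, 4, 9, 10, 2]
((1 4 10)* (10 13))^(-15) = (1 4 13 10)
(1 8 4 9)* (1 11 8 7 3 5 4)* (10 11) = (1 7 3 5 4 9 10 11 8) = [0, 7, 2, 5, 9, 4, 6, 3, 1, 10, 11, 8]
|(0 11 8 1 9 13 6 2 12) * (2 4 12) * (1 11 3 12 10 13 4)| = 6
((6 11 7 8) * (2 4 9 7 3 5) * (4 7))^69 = (2 5 3 11 6 8 7)(4 9)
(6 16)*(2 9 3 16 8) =(2 9 3 16 6 8) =[0, 1, 9, 16, 4, 5, 8, 7, 2, 3, 10, 11, 12, 13, 14, 15, 6]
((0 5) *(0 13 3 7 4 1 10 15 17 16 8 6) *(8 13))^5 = (0 5 8 6)(1 13 10 3 15 7 17 4 16)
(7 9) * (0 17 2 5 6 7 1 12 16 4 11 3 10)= (0 17 2 5 6 7 9 1 12 16 4 11 3 10)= [17, 12, 5, 10, 11, 6, 7, 9, 8, 1, 0, 3, 16, 13, 14, 15, 4, 2]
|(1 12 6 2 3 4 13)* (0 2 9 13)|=20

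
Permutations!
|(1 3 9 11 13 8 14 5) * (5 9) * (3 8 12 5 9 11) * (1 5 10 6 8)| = 14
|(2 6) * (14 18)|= 2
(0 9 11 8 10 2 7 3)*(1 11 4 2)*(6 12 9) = (0 6 12 9 4 2 7 3)(1 11 8 10) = [6, 11, 7, 0, 2, 5, 12, 3, 10, 4, 1, 8, 9]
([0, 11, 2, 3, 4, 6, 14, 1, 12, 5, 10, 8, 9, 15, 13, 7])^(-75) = (1 8 9 6 13 7 11 12 5 14 15)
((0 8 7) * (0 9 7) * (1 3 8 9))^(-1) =((0 9 7 1 3 8))^(-1) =(0 8 3 1 7 9)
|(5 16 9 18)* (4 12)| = 4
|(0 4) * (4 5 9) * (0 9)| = |(0 5)(4 9)| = 2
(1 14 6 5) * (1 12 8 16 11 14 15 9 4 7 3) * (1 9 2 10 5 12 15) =[0, 1, 10, 9, 7, 15, 12, 3, 16, 4, 5, 14, 8, 13, 6, 2, 11] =(2 10 5 15)(3 9 4 7)(6 12 8 16 11 14)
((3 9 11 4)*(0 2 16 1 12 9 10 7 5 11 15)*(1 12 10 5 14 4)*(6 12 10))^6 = (0 4 12 10 11)(1 2 3 9 7)(5 15 14 6 16)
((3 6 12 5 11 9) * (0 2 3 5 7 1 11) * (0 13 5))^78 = ((0 2 3 6 12 7 1 11 9)(5 13))^78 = (13)(0 1 6)(2 11 12)(3 9 7)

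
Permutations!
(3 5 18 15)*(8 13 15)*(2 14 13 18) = (2 14 13 15 3 5)(8 18) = [0, 1, 14, 5, 4, 2, 6, 7, 18, 9, 10, 11, 12, 15, 13, 3, 16, 17, 8]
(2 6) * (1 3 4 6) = [0, 3, 1, 4, 6, 5, 2] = (1 3 4 6 2)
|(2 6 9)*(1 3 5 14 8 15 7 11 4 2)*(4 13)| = |(1 3 5 14 8 15 7 11 13 4 2 6 9)| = 13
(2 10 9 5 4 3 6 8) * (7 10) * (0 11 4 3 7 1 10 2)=(0 11 4 7 2 1 10 9 5 3 6 8)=[11, 10, 1, 6, 7, 3, 8, 2, 0, 5, 9, 4]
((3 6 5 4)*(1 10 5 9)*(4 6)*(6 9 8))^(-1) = (1 9 5 10)(3 4)(6 8)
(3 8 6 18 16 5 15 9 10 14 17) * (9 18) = (3 8 6 9 10 14 17)(5 15 18 16) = [0, 1, 2, 8, 4, 15, 9, 7, 6, 10, 14, 11, 12, 13, 17, 18, 5, 3, 16]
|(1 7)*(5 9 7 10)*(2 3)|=10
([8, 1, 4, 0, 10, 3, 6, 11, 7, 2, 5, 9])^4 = (0 9 5 7 4)(2 3 11 10 8)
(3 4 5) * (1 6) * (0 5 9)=(0 5 3 4 9)(1 6)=[5, 6, 2, 4, 9, 3, 1, 7, 8, 0]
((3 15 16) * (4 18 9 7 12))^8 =(3 16 15)(4 7 18 12 9)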